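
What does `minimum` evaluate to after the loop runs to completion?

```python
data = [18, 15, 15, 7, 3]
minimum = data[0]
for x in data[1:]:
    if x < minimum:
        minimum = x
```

Let's trace through this code step by step.

Initialize: data = [18, 15, 15, 7, 3]
Initialize: minimum = 18
Entering loop: for x in data[1:]:
After iteration 1: x = 15, minimum = 15
After iteration 2: x = 15, minimum = 15
After iteration 3: x = 7, minimum = 7
After iteration 4: x = 3, minimum = 3
Loop ends.

Final answer: 3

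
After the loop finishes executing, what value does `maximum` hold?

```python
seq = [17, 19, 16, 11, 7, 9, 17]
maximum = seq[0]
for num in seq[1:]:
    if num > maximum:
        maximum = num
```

Let's trace through this code step by step.

Initialize: seq = [17, 19, 16, 11, 7, 9, 17]
Initialize: maximum = 17
Entering loop: for num in seq[1:]:
After iteration 1: num = 19, maximum = 19
After iteration 2: num = 16, maximum = 19
After iteration 3: num = 11, maximum = 19
After iteration 4: num = 7, maximum = 19
After iteration 5: num = 9, maximum = 19
After iteration 6: num = 17, maximum = 19
Loop ends.

Final answer: 19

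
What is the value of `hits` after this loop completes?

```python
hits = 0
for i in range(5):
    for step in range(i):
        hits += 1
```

Let's trace through this code step by step.

Initialize: hits = 0
Entering loop: for i in range(5):
After iteration 1: i = 0, hits = 0
After iteration 2: i = 1, hits = 1, step = 0
After iteration 3: i = 2, hits = 3, step = 1
After iteration 4: i = 3, hits = 6, step = 2
After iteration 5: i = 4, hits = 10, step = 3
Loop ends.

Final answer: 10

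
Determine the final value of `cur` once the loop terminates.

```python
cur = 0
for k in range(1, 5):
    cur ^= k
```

Let's trace through this code step by step.

Initialize: cur = 0
Entering loop: for k in range(1, 5):
After iteration 1: k = 1, cur = 1
After iteration 2: k = 2, cur = 3
After iteration 3: k = 3, cur = 0
After iteration 4: k = 4, cur = 4
Loop ends.

Final answer: 4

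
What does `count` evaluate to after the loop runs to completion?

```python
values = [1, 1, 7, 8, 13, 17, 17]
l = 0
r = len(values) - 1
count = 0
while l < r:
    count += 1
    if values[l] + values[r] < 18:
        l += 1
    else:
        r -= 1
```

Let's trace through this code step by step.

Initialize: values = [1, 1, 7, 8, 13, 17, 17]
Initialize: l = 0
Initialize: r = 6
Initialize: count = 0
Entering loop: while l < r:
After iteration 1: l = 0, r = 5, count = 1
After iteration 2: l = 0, r = 4, count = 2
After iteration 3: l = 1, r = 4, count = 3
After iteration 4: l = 2, r = 4, count = 4
After iteration 5: l = 2, r = 3, count = 5
After iteration 6: l = 3, r = 3, count = 6
Loop ends.

Final answer: 6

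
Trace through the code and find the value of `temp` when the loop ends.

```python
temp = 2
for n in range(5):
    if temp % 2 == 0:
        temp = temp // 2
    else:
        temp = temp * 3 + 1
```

Let's trace through this code step by step.

Initialize: temp = 2
Entering loop: for n in range(5):
After iteration 1: n = 0, temp = 1
After iteration 2: n = 1, temp = 4
After iteration 3: n = 2, temp = 2
After iteration 4: n = 3, temp = 1
After iteration 5: n = 4, temp = 4
Loop ends.

Final answer: 4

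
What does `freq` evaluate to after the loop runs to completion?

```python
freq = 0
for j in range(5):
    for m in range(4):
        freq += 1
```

Let's trace through this code step by step.

Initialize: freq = 0
Entering loop: for j in range(5):
After iteration 1: j = 0, freq = 4
After iteration 2: j = 1, freq = 8
After iteration 3: j = 2, freq = 12
After iteration 4: j = 3, freq = 16
After iteration 5: j = 4, freq = 20
Loop ends.

Final answer: 20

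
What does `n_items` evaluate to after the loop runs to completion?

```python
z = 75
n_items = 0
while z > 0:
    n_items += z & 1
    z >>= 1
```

Let's trace through this code step by step.

Initialize: z = 75
Initialize: n_items = 0
Entering loop: while z > 0:
After iteration 1: z = 37, n_items = 1
After iteration 2: z = 18, n_items = 2
After iteration 3: z = 9, n_items = 2
After iteration 4: z = 4, n_items = 3
After iteration 5: z = 2, n_items = 3
After iteration 6: z = 1, n_items = 3
After iteration 7: z = 0, n_items = 4
Loop ends.

Final answer: 4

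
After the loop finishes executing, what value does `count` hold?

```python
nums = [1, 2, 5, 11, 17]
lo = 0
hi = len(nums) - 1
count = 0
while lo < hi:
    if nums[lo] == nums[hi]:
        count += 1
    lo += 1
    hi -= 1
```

Let's trace through this code step by step.

Initialize: nums = [1, 2, 5, 11, 17]
Initialize: lo = 0
Initialize: hi = 4
Initialize: count = 0
Entering loop: while lo < hi:
After iteration 1: lo = 1, hi = 3, count = 0
After iteration 2: lo = 2, hi = 2, count = 0
Loop ends.

Final answer: 0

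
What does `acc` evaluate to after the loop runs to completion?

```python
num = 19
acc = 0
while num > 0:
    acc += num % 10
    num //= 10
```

Let's trace through this code step by step.

Initialize: num = 19
Initialize: acc = 0
Entering loop: while num > 0:
After iteration 1: num = 1, acc = 9
After iteration 2: num = 0, acc = 10
Loop ends.

Final answer: 10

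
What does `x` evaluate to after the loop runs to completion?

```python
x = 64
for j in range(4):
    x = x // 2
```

Let's trace through this code step by step.

Initialize: x = 64
Entering loop: for j in range(4):
After iteration 1: j = 0, x = 32
After iteration 2: j = 1, x = 16
After iteration 3: j = 2, x = 8
After iteration 4: j = 3, x = 4
Loop ends.

Final answer: 4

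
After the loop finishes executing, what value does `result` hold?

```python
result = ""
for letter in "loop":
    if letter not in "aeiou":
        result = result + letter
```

Let's trace through this code step by step.

Initialize: result = ''
Entering loop: for letter in "loop":
After iteration 1: letter = 'l', result = 'l'
After iteration 2: letter = 'o', result = 'l'
After iteration 3: letter = 'o', result = 'l'
After iteration 4: letter = 'p', result = 'lp'
Loop ends.

Final answer: 'lp'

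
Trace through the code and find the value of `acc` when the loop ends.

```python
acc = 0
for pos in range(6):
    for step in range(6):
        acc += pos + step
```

Let's trace through this code step by step.

Initialize: acc = 0
Entering loop: for pos in range(6):
After iteration 1: pos = 0, acc = 15
After iteration 2: pos = 1, acc = 36
After iteration 3: pos = 2, acc = 63
After iteration 4: pos = 3, acc = 96
After iteration 5: pos = 4, acc = 135
After iteration 6: pos = 5, acc = 180
Loop ends.

Final answer: 180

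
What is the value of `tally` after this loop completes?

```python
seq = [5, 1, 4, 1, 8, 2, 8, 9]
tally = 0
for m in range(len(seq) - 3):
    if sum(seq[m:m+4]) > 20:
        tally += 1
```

Let's trace through this code step by step.

Initialize: seq = [5, 1, 4, 1, 8, 2, 8, 9]
Initialize: tally = 0
Entering loop: for m in range(len(seq) - 3):
After iteration 1: m = 0, tally = 0
After iteration 2: m = 1, tally = 0
After iteration 3: m = 2, tally = 0
After iteration 4: m = 3, tally = 0
After iteration 5: m = 4, tally = 1
Loop ends.

Final answer: 1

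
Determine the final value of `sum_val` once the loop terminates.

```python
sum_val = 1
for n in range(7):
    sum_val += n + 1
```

Let's trace through this code step by step.

Initialize: sum_val = 1
Entering loop: for n in range(7):
After iteration 1: n = 0, sum_val = 2
After iteration 2: n = 1, sum_val = 4
After iteration 3: n = 2, sum_val = 7
After iteration 4: n = 3, sum_val = 11
After iteration 5: n = 4, sum_val = 16
After iteration 6: n = 5, sum_val = 22
After iteration 7: n = 6, sum_val = 29
Loop ends.

Final answer: 29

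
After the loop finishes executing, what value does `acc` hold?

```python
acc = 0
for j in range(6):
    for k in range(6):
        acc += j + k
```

Let's trace through this code step by step.

Initialize: acc = 0
Entering loop: for j in range(6):
After iteration 1: j = 0, acc = 15
After iteration 2: j = 1, acc = 36
After iteration 3: j = 2, acc = 63
After iteration 4: j = 3, acc = 96
After iteration 5: j = 4, acc = 135
After iteration 6: j = 5, acc = 180
Loop ends.

Final answer: 180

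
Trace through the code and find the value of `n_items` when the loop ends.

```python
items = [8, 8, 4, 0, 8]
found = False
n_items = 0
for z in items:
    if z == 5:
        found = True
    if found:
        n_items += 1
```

Let's trace through this code step by step.

Initialize: items = [8, 8, 4, 0, 8]
Initialize: found = False
Initialize: n_items = 0
Entering loop: for z in items:
After iteration 1: z = 8, n_items = 0
After iteration 2: z = 8, n_items = 0
After iteration 3: z = 4, n_items = 0
After iteration 4: z = 0, n_items = 0
After iteration 5: z = 8, n_items = 0
Loop ends.

Final answer: 0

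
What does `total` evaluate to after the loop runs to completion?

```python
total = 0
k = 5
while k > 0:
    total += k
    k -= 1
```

Let's trace through this code step by step.

Initialize: total = 0
Initialize: k = 5
Entering loop: while k > 0:
After iteration 1: total = 5, k = 4
After iteration 2: total = 9, k = 3
After iteration 3: total = 12, k = 2
After iteration 4: total = 14, k = 1
After iteration 5: total = 15, k = 0
Loop ends.

Final answer: 15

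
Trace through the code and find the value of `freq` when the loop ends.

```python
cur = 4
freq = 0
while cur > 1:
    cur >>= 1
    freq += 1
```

Let's trace through this code step by step.

Initialize: cur = 4
Initialize: freq = 0
Entering loop: while cur > 1:
After iteration 1: cur = 2, freq = 1
After iteration 2: cur = 1, freq = 2
Loop ends.

Final answer: 2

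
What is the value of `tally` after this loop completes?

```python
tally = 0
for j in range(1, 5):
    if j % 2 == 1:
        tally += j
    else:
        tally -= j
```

Let's trace through this code step by step.

Initialize: tally = 0
Entering loop: for j in range(1, 5):
After iteration 1: j = 1, tally = 1
After iteration 2: j = 2, tally = -1
After iteration 3: j = 3, tally = 2
After iteration 4: j = 4, tally = -2
Loop ends.

Final answer: -2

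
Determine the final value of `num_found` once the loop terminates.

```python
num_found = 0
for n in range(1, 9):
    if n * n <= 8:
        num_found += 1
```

Let's trace through this code step by step.

Initialize: num_found = 0
Entering loop: for n in range(1, 9):
After iteration 1: n = 1, num_found = 1
After iteration 2: n = 2, num_found = 2
After iteration 3: n = 3, num_found = 2
After iteration 4: n = 4, num_found = 2
After iteration 5: n = 5, num_found = 2
After iteration 6: n = 6, num_found = 2
After iteration 7: n = 7, num_found = 2
After iteration 8: n = 8, num_found = 2
Loop ends.

Final answer: 2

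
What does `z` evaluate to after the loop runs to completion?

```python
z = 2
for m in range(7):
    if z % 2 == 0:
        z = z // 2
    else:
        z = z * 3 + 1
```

Let's trace through this code step by step.

Initialize: z = 2
Entering loop: for m in range(7):
After iteration 1: m = 0, z = 1
After iteration 2: m = 1, z = 4
After iteration 3: m = 2, z = 2
After iteration 4: m = 3, z = 1
After iteration 5: m = 4, z = 4
After iteration 6: m = 5, z = 2
After iteration 7: m = 6, z = 1
Loop ends.

Final answer: 1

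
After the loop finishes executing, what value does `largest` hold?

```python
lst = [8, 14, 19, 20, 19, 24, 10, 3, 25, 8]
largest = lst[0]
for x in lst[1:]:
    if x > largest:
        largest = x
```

Let's trace through this code step by step.

Initialize: lst = [8, 14, 19, 20, 19, 24, 10, 3, 25, 8]
Initialize: largest = 8
Entering loop: for x in lst[1:]:
After iteration 1: x = 14, largest = 14
After iteration 2: x = 19, largest = 19
After iteration 3: x = 20, largest = 20
After iteration 4: x = 19, largest = 20
After iteration 5: x = 24, largest = 24
After iteration 6: x = 10, largest = 24
After iteration 7: x = 3, largest = 24
After iteration 8: x = 25, largest = 25
After iteration 9: x = 8, largest = 25
Loop ends.

Final answer: 25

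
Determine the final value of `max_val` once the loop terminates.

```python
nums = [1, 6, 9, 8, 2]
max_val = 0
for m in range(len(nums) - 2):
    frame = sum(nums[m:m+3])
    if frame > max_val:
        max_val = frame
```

Let's trace through this code step by step.

Initialize: nums = [1, 6, 9, 8, 2]
Initialize: max_val = 0
Entering loop: for m in range(len(nums) - 2):
After iteration 1: m = 0, max_val = 16, frame = 16
After iteration 2: m = 1, max_val = 23, frame = 23
After iteration 3: m = 2, max_val = 23, frame = 19
Loop ends.

Final answer: 23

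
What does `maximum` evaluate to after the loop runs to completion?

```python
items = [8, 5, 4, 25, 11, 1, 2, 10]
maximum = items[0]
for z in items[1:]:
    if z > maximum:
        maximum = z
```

Let's trace through this code step by step.

Initialize: items = [8, 5, 4, 25, 11, 1, 2, 10]
Initialize: maximum = 8
Entering loop: for z in items[1:]:
After iteration 1: z = 5, maximum = 8
After iteration 2: z = 4, maximum = 8
After iteration 3: z = 25, maximum = 25
After iteration 4: z = 11, maximum = 25
After iteration 5: z = 1, maximum = 25
After iteration 6: z = 2, maximum = 25
After iteration 7: z = 10, maximum = 25
Loop ends.

Final answer: 25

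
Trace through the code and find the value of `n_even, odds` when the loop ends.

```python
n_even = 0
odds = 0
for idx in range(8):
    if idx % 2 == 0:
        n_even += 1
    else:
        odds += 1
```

Let's trace through this code step by step.

Initialize: n_even = 0
Initialize: odds = 0
Entering loop: for idx in range(8):
After iteration 1: idx = 0, n_even = 1, odds = 0
After iteration 2: idx = 1, n_even = 1, odds = 1
After iteration 3: idx = 2, n_even = 2, odds = 1
After iteration 4: idx = 3, n_even = 2, odds = 2
After iteration 5: idx = 4, n_even = 3, odds = 2
After iteration 6: idx = 5, n_even = 3, odds = 3
After iteration 7: idx = 6, n_even = 4, odds = 3
After iteration 8: idx = 7, n_even = 4, odds = 4
Loop ends.

Final answer: 4, 4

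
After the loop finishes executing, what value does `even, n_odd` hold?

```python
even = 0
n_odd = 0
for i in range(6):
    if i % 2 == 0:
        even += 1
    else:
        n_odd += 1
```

Let's trace through this code step by step.

Initialize: even = 0
Initialize: n_odd = 0
Entering loop: for i in range(6):
After iteration 1: i = 0, even = 1, n_odd = 0
After iteration 2: i = 1, even = 1, n_odd = 1
After iteration 3: i = 2, even = 2, n_odd = 1
After iteration 4: i = 3, even = 2, n_odd = 2
After iteration 5: i = 4, even = 3, n_odd = 2
After iteration 6: i = 5, even = 3, n_odd = 3
Loop ends.

Final answer: 3, 3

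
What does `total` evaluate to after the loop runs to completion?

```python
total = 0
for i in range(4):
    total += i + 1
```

Let's trace through this code step by step.

Initialize: total = 0
Entering loop: for i in range(4):
After iteration 1: i = 0, total = 1
After iteration 2: i = 1, total = 3
After iteration 3: i = 2, total = 6
After iteration 4: i = 3, total = 10
Loop ends.

Final answer: 10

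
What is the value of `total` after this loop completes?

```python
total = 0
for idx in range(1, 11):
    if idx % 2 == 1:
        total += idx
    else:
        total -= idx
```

Let's trace through this code step by step.

Initialize: total = 0
Entering loop: for idx in range(1, 11):
After iteration 1: idx = 1, total = 1
After iteration 2: idx = 2, total = -1
After iteration 3: idx = 3, total = 2
After iteration 4: idx = 4, total = -2
After iteration 5: idx = 5, total = 3
After iteration 6: idx = 6, total = -3
After iteration 7: idx = 7, total = 4
After iteration 8: idx = 8, total = -4
After iteration 9: idx = 9, total = 5
After iteration 10: idx = 10, total = -5
Loop ends.

Final answer: -5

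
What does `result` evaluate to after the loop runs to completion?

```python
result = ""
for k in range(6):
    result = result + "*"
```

Let's trace through this code step by step.

Initialize: result = ''
Entering loop: for k in range(6):
After iteration 1: k = 0, result = '*'
After iteration 2: k = 1, result = '**'
After iteration 3: k = 2, result = '***'
After iteration 4: k = 3, result = '****'
After iteration 5: k = 4, result = '*****'
After iteration 6: k = 5, result = '******'
Loop ends.

Final answer: '******'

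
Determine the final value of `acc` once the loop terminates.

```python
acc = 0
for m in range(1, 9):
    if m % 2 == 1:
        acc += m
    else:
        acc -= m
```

Let's trace through this code step by step.

Initialize: acc = 0
Entering loop: for m in range(1, 9):
After iteration 1: m = 1, acc = 1
After iteration 2: m = 2, acc = -1
After iteration 3: m = 3, acc = 2
After iteration 4: m = 4, acc = -2
After iteration 5: m = 5, acc = 3
After iteration 6: m = 6, acc = -3
After iteration 7: m = 7, acc = 4
After iteration 8: m = 8, acc = -4
Loop ends.

Final answer: -4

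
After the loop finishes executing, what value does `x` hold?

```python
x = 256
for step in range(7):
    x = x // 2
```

Let's trace through this code step by step.

Initialize: x = 256
Entering loop: for step in range(7):
After iteration 1: step = 0, x = 128
After iteration 2: step = 1, x = 64
After iteration 3: step = 2, x = 32
After iteration 4: step = 3, x = 16
After iteration 5: step = 4, x = 8
After iteration 6: step = 5, x = 4
After iteration 7: step = 6, x = 2
Loop ends.

Final answer: 2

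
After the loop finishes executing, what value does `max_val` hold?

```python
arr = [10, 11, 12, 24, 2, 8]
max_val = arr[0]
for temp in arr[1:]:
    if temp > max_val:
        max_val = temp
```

Let's trace through this code step by step.

Initialize: arr = [10, 11, 12, 24, 2, 8]
Initialize: max_val = 10
Entering loop: for temp in arr[1:]:
After iteration 1: temp = 11, max_val = 11
After iteration 2: temp = 12, max_val = 12
After iteration 3: temp = 24, max_val = 24
After iteration 4: temp = 2, max_val = 24
After iteration 5: temp = 8, max_val = 24
Loop ends.

Final answer: 24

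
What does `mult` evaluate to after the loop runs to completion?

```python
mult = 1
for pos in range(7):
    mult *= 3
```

Let's trace through this code step by step.

Initialize: mult = 1
Entering loop: for pos in range(7):
After iteration 1: pos = 0, mult = 3
After iteration 2: pos = 1, mult = 9
After iteration 3: pos = 2, mult = 27
After iteration 4: pos = 3, mult = 81
After iteration 5: pos = 4, mult = 243
After iteration 6: pos = 5, mult = 729
After iteration 7: pos = 6, mult = 2187
Loop ends.

Final answer: 2187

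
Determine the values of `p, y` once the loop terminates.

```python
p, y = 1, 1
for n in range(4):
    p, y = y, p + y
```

Let's trace through this code step by step.

Initialize: p = 1
Initialize: y = 1
Entering loop: for n in range(4):
After iteration 1: n = 0, p = 1, y = 2
After iteration 2: n = 1, p = 2, y = 3
After iteration 3: n = 2, p = 3, y = 5
After iteration 4: n = 3, p = 5, y = 8
Loop ends.

Final answer: 5, 8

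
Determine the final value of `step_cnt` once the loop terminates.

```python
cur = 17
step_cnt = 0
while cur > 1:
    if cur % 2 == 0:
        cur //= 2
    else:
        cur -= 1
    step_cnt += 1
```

Let's trace through this code step by step.

Initialize: cur = 17
Initialize: step_cnt = 0
Entering loop: while cur > 1:
After iteration 1: cur = 16, step_cnt = 1
After iteration 2: cur = 8, step_cnt = 2
After iteration 3: cur = 4, step_cnt = 3
After iteration 4: cur = 2, step_cnt = 4
After iteration 5: cur = 1, step_cnt = 5
Loop ends.

Final answer: 5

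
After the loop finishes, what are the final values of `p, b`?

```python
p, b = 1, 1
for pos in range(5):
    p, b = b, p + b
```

Let's trace through this code step by step.

Initialize: p = 1
Initialize: b = 1
Entering loop: for pos in range(5):
After iteration 1: pos = 0, p = 1, b = 2
After iteration 2: pos = 1, p = 2, b = 3
After iteration 3: pos = 2, p = 3, b = 5
After iteration 4: pos = 3, p = 5, b = 8
After iteration 5: pos = 4, p = 8, b = 13
Loop ends.

Final answer: 8, 13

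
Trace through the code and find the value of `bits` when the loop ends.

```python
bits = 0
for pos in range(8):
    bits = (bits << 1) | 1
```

Let's trace through this code step by step.

Initialize: bits = 0
Entering loop: for pos in range(8):
After iteration 1: pos = 0, bits = 1
After iteration 2: pos = 1, bits = 3
After iteration 3: pos = 2, bits = 7
After iteration 4: pos = 3, bits = 15
After iteration 5: pos = 4, bits = 31
After iteration 6: pos = 5, bits = 63
After iteration 7: pos = 6, bits = 127
After iteration 8: pos = 7, bits = 255
Loop ends.

Final answer: 255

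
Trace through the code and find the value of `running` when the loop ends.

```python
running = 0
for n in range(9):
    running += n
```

Let's trace through this code step by step.

Initialize: running = 0
Entering loop: for n in range(9):
After iteration 1: n = 0, running = 0
After iteration 2: n = 1, running = 1
After iteration 3: n = 2, running = 3
After iteration 4: n = 3, running = 6
After iteration 5: n = 4, running = 10
After iteration 6: n = 5, running = 15
After iteration 7: n = 6, running = 21
After iteration 8: n = 7, running = 28
After iteration 9: n = 8, running = 36
Loop ends.

Final answer: 36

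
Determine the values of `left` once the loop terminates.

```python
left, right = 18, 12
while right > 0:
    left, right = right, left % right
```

Let's trace through this code step by step.

Initialize: left = 18
Initialize: right = 12
Entering loop: while right > 0:
After iteration 1: left = 12, right = 6
After iteration 2: left = 6, right = 0
Loop ends.

Final answer: 6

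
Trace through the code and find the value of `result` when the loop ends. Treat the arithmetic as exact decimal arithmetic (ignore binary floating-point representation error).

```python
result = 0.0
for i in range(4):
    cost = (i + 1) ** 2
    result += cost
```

Let's trace through this code step by step.

Initialize: result = 0.0
Entering loop: for i in range(4):
After iteration 1: i = 0, result = 1.0, cost = 1
After iteration 2: i = 1, result = 5.0, cost = 4
After iteration 3: i = 2, result = 14.0, cost = 9
After iteration 4: i = 3, result = 30.0, cost = 16
Loop ends.

Final answer: 30.0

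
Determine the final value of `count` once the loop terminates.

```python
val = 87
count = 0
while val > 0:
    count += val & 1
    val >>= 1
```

Let's trace through this code step by step.

Initialize: val = 87
Initialize: count = 0
Entering loop: while val > 0:
After iteration 1: val = 43, count = 1
After iteration 2: val = 21, count = 2
After iteration 3: val = 10, count = 3
After iteration 4: val = 5, count = 3
After iteration 5: val = 2, count = 4
After iteration 6: val = 1, count = 4
After iteration 7: val = 0, count = 5
Loop ends.

Final answer: 5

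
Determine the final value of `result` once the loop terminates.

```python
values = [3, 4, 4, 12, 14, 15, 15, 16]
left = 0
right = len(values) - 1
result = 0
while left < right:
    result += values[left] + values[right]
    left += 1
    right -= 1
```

Let's trace through this code step by step.

Initialize: values = [3, 4, 4, 12, 14, 15, 15, 16]
Initialize: left = 0
Initialize: right = 7
Initialize: result = 0
Entering loop: while left < right:
After iteration 1: left = 1, right = 6, result = 19
After iteration 2: left = 2, right = 5, result = 38
After iteration 3: left = 3, right = 4, result = 57
After iteration 4: left = 4, right = 3, result = 83
Loop ends.

Final answer: 83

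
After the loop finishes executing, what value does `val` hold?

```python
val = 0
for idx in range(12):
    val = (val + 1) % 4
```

Let's trace through this code step by step.

Initialize: val = 0
Entering loop: for idx in range(12):
After iteration 1: idx = 0, val = 1
After iteration 2: idx = 1, val = 2
After iteration 3: idx = 2, val = 3
After iteration 4: idx = 3, val = 0
After iteration 5: idx = 4, val = 1
After iteration 6: idx = 5, val = 2
After iteration 7: idx = 6, val = 3
After iteration 8: idx = 7, val = 0
After iteration 9: idx = 8, val = 1
After iteration 10: idx = 9, val = 2
After iteration 11: idx = 10, val = 3
After iteration 12: idx = 11, val = 0
Loop ends.

Final answer: 0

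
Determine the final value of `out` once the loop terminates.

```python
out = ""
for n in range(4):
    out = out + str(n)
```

Let's trace through this code step by step.

Initialize: out = ''
Entering loop: for n in range(4):
After iteration 1: n = 0, out = '0'
After iteration 2: n = 1, out = '01'
After iteration 3: n = 2, out = '012'
After iteration 4: n = 3, out = '0123'
Loop ends.

Final answer: '0123'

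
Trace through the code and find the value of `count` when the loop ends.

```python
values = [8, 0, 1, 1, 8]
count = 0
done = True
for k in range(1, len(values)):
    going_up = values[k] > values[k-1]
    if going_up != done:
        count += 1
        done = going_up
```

Let's trace through this code step by step.

Initialize: values = [8, 0, 1, 1, 8]
Initialize: count = 0
Initialize: done = True
Entering loop: for k in range(1, len(values)):
After iteration 1: k = 1, count = 1, done = False, going_up = False
After iteration 2: k = 2, count = 2, done = True, going_up = True
After iteration 3: k = 3, count = 3, done = False, going_up = False
After iteration 4: k = 4, count = 4, done = True, going_up = True
Loop ends.

Final answer: 4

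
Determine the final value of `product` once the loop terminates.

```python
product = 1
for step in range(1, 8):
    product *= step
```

Let's trace through this code step by step.

Initialize: product = 1
Entering loop: for step in range(1, 8):
After iteration 1: step = 1, product = 1
After iteration 2: step = 2, product = 2
After iteration 3: step = 3, product = 6
After iteration 4: step = 4, product = 24
After iteration 5: step = 5, product = 120
After iteration 6: step = 6, product = 720
After iteration 7: step = 7, product = 5040
Loop ends.

Final answer: 5040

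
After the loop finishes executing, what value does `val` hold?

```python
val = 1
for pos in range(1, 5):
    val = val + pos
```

Let's trace through this code step by step.

Initialize: val = 1
Entering loop: for pos in range(1, 5):
After iteration 1: pos = 1, val = 2
After iteration 2: pos = 2, val = 4
After iteration 3: pos = 3, val = 7
After iteration 4: pos = 4, val = 11
Loop ends.

Final answer: 11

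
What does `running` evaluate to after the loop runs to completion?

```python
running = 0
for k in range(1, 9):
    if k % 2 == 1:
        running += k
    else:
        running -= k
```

Let's trace through this code step by step.

Initialize: running = 0
Entering loop: for k in range(1, 9):
After iteration 1: k = 1, running = 1
After iteration 2: k = 2, running = -1
After iteration 3: k = 3, running = 2
After iteration 4: k = 4, running = -2
After iteration 5: k = 5, running = 3
After iteration 6: k = 6, running = -3
After iteration 7: k = 7, running = 4
After iteration 8: k = 8, running = -4
Loop ends.

Final answer: -4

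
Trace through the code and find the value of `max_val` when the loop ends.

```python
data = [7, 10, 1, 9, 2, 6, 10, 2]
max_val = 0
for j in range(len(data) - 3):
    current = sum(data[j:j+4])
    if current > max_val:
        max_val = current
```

Let's trace through this code step by step.

Initialize: data = [7, 10, 1, 9, 2, 6, 10, 2]
Initialize: max_val = 0
Entering loop: for j in range(len(data) - 3):
After iteration 1: j = 0, max_val = 27, current = 27
After iteration 2: j = 1, max_val = 27, current = 22
After iteration 3: j = 2, max_val = 27, current = 18
After iteration 4: j = 3, max_val = 27, current = 27
After iteration 5: j = 4, max_val = 27, current = 20
Loop ends.

Final answer: 27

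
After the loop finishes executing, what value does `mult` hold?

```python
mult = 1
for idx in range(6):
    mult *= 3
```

Let's trace through this code step by step.

Initialize: mult = 1
Entering loop: for idx in range(6):
After iteration 1: idx = 0, mult = 3
After iteration 2: idx = 1, mult = 9
After iteration 3: idx = 2, mult = 27
After iteration 4: idx = 3, mult = 81
After iteration 5: idx = 4, mult = 243
After iteration 6: idx = 5, mult = 729
Loop ends.

Final answer: 729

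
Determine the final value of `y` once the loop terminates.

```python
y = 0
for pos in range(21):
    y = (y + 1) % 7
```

Let's trace through this code step by step.

Initialize: y = 0
Entering loop: for pos in range(21):
After iteration 1: pos = 0, y = 1
After iteration 2: pos = 1, y = 2
After iteration 3: pos = 2, y = 3
After iteration 4: pos = 3, y = 4
After iteration 5: pos = 4, y = 5
After iteration 6: pos = 5, y = 6
After iteration 7: pos = 6, y = 0
After iteration 8: pos = 7, y = 1
After iteration 9: pos = 8, y = 2
After iteration 10: pos = 9, y = 3
After iteration 11: pos = 10, y = 4
After iteration 12: pos = 11, y = 5
After iteration 13: pos = 12, y = 6
After iteration 14: pos = 13, y = 0
After iteration 15: pos = 14, y = 1
After iteration 16: pos = 15, y = 2
After iteration 17: pos = 16, y = 3
After iteration 18: pos = 17, y = 4
After iteration 19: pos = 18, y = 5
After iteration 20: pos = 19, y = 6
After iteration 21: pos = 20, y = 0
Loop ends.

Final answer: 0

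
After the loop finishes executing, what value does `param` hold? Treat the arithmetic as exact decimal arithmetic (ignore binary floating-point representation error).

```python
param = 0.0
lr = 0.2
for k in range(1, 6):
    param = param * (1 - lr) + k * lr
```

Let's trace through this code step by step.

Initialize: param = 0.0
Initialize: lr = 0.2
Entering loop: for k in range(1, 6):
After iteration 1: k = 1, param = 0.2
After iteration 2: k = 2, param = 0.56
After iteration 3: k = 3, param = 1.048
After iteration 4: k = 4, param = 1.6384
After iteration 5: k = 5, param = 2.31072
Loop ends.

Final answer: 2.31072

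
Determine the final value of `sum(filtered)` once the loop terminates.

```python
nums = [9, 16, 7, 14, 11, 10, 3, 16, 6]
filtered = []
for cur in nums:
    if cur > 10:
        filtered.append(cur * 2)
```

Let's trace through this code step by step.

Initialize: nums = [9, 16, 7, 14, 11, 10, 3, 16, 6]
Initialize: filtered = []
Entering loop: for cur in nums:
After iteration 1: cur = 9, filtered = []
After iteration 2: cur = 16, filtered = [32]
After iteration 3: cur = 7, filtered = [32]
After iteration 4: cur = 14, filtered = [32, 28]
After iteration 5: cur = 11, filtered = [32, 28, 22]
After iteration 6: cur = 10, filtered = [32, 28, 22]
After iteration 7: cur = 3, filtered = [32, 28, 22]
After iteration 8: cur = 16, filtered = [32, 28, 22, 32]
After iteration 9: cur = 6, filtered = [32, 28, 22, 32]
Loop ends.
sum(filtered) = 114

Final answer: 114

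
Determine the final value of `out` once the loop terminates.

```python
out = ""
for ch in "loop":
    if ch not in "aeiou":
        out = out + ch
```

Let's trace through this code step by step.

Initialize: out = ''
Entering loop: for ch in "loop":
After iteration 1: ch = 'l', out = 'l'
After iteration 2: ch = 'o', out = 'l'
After iteration 3: ch = 'o', out = 'l'
After iteration 4: ch = 'p', out = 'lp'
Loop ends.

Final answer: 'lp'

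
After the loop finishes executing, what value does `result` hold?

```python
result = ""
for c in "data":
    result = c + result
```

Let's trace through this code step by step.

Initialize: result = ''
Entering loop: for c in "data":
After iteration 1: c = 'd', result = 'd'
After iteration 2: c = 'a', result = 'ad'
After iteration 3: c = 't', result = 'tad'
After iteration 4: c = 'a', result = 'atad'
Loop ends.

Final answer: 'atad'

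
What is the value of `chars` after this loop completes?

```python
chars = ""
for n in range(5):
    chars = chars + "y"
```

Let's trace through this code step by step.

Initialize: chars = ''
Entering loop: for n in range(5):
After iteration 1: n = 0, chars = 'y'
After iteration 2: n = 1, chars = 'yy'
After iteration 3: n = 2, chars = 'yyy'
After iteration 4: n = 3, chars = 'yyyy'
After iteration 5: n = 4, chars = 'yyyyy'
Loop ends.

Final answer: 'yyyyy'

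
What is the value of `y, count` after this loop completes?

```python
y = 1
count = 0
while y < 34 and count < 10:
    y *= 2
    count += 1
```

Let's trace through this code step by step.

Initialize: y = 1
Initialize: count = 0
Entering loop: while y < 34 and count < 10:
After iteration 1: y = 2, count = 1
After iteration 2: y = 4, count = 2
After iteration 3: y = 8, count = 3
After iteration 4: y = 16, count = 4
After iteration 5: y = 32, count = 5
After iteration 6: y = 64, count = 6
Loop ends.

Final answer: 64, 6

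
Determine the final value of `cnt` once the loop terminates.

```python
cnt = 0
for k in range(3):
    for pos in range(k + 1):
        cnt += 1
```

Let's trace through this code step by step.

Initialize: cnt = 0
Entering loop: for k in range(3):
After iteration 1: k = 0, cnt = 1, pos = 0
After iteration 2: k = 1, cnt = 3, pos = 1
After iteration 3: k = 2, cnt = 6, pos = 2
Loop ends.

Final answer: 6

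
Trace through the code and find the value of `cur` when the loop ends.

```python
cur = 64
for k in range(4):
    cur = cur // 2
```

Let's trace through this code step by step.

Initialize: cur = 64
Entering loop: for k in range(4):
After iteration 1: k = 0, cur = 32
After iteration 2: k = 1, cur = 16
After iteration 3: k = 2, cur = 8
After iteration 4: k = 3, cur = 4
Loop ends.

Final answer: 4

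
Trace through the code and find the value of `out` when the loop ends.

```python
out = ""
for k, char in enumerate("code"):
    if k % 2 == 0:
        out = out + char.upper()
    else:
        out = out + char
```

Let's trace through this code step by step.

Initialize: out = ''
Entering loop: for k, char in enumerate("code"):
After iteration 1: k = 0, char = 'c', out = 'C'
After iteration 2: k = 1, char = 'o', out = 'Co'
After iteration 3: k = 2, char = 'd', out = 'CoD'
After iteration 4: k = 3, char = 'e', out = 'CoDe'
Loop ends.

Final answer: 'CoDe'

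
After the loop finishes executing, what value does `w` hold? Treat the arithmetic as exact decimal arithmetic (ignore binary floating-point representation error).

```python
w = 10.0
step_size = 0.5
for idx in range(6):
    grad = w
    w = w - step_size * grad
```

Let's trace through this code step by step.

Initialize: w = 10.0
Initialize: step_size = 0.5
Entering loop: for idx in range(6):
After iteration 1: idx = 0, w = 5.0, grad = 10.0
After iteration 2: idx = 1, w = 2.5, grad = 5.0
After iteration 3: idx = 2, w = 1.25, grad = 2.5
After iteration 4: idx = 3, w = 0.625, grad = 1.25
After iteration 5: idx = 4, w = 0.3125, grad = 0.625
After iteration 6: idx = 5, w = 0.15625, grad = 0.3125
Loop ends.

Final answer: 0.15625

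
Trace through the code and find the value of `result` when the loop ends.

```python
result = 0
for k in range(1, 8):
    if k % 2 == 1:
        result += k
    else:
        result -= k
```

Let's trace through this code step by step.

Initialize: result = 0
Entering loop: for k in range(1, 8):
After iteration 1: k = 1, result = 1
After iteration 2: k = 2, result = -1
After iteration 3: k = 3, result = 2
After iteration 4: k = 4, result = -2
After iteration 5: k = 5, result = 3
After iteration 6: k = 6, result = -3
After iteration 7: k = 7, result = 4
Loop ends.

Final answer: 4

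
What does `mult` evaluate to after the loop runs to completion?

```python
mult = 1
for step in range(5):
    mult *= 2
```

Let's trace through this code step by step.

Initialize: mult = 1
Entering loop: for step in range(5):
After iteration 1: step = 0, mult = 2
After iteration 2: step = 1, mult = 4
After iteration 3: step = 2, mult = 8
After iteration 4: step = 3, mult = 16
After iteration 5: step = 4, mult = 32
Loop ends.

Final answer: 32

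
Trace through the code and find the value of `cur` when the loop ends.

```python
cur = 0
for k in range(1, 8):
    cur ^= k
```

Let's trace through this code step by step.

Initialize: cur = 0
Entering loop: for k in range(1, 8):
After iteration 1: k = 1, cur = 1
After iteration 2: k = 2, cur = 3
After iteration 3: k = 3, cur = 0
After iteration 4: k = 4, cur = 4
After iteration 5: k = 5, cur = 1
After iteration 6: k = 6, cur = 7
After iteration 7: k = 7, cur = 0
Loop ends.

Final answer: 0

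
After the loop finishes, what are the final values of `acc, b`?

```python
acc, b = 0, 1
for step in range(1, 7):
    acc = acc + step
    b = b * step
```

Let's trace through this code step by step.

Initialize: acc = 0
Initialize: b = 1
Entering loop: for step in range(1, 7):
After iteration 1: step = 1, acc = 1, b = 1
After iteration 2: step = 2, acc = 3, b = 2
After iteration 3: step = 3, acc = 6, b = 6
After iteration 4: step = 4, acc = 10, b = 24
After iteration 5: step = 5, acc = 15, b = 120
After iteration 6: step = 6, acc = 21, b = 720
Loop ends.

Final answer: 21, 720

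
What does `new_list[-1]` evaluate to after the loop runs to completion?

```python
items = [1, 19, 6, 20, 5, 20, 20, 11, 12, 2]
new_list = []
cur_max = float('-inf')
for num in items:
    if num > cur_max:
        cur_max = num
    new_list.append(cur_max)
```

Let's trace through this code step by step.

Initialize: items = [1, 19, 6, 20, 5, 20, 20, 11, 12, 2]
Initialize: new_list = []
Initialize: cur_max = -inf
Entering loop: for num in items:
After iteration 1: num = 1, new_list = [1], cur_max = 1
After iteration 2: num = 19, new_list = [1, 19], cur_max = 19
After iteration 3: num = 6, new_list = [1, 19, 19], cur_max = 19
After iteration 4: num = 20, new_list = [1, 19, 19, 20], cur_max = 20
After iteration 5: num = 5, new_list = [1, 19, 19, 20, 20], cur_max = 20
After iteration 6: num = 20, new_list = [1, 19, 19, 20, 20, 20], cur_max = 20
After iteration 7: num = 20, new_list = [1, 19, 19, 20, 20, 20, 20], cur_max = 20
After iteration 8: num = 11, new_list = [1, 19, 19, 20, 20, 20, 20, 20], cur_max = 20
After iteration 9: num = 12, new_list = [1, 19, 19, 20, 20, 20, 20, 20, 20], cur_max = 20
After iteration 10: num = 2, new_list = [1, 19, 19, 20, 20, 20, 20, 20, 20, 20], cur_max = 20
Loop ends.
new_list[-1] = 20

Final answer: 20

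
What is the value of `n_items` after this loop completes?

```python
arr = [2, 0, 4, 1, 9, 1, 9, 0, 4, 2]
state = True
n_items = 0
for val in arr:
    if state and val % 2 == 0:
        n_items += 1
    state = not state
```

Let's trace through this code step by step.

Initialize: arr = [2, 0, 4, 1, 9, 1, 9, 0, 4, 2]
Initialize: state = True
Initialize: n_items = 0
Entering loop: for val in arr:
After iteration 1: val = 2, state = False, n_items = 1
After iteration 2: val = 0, state = True, n_items = 1
After iteration 3: val = 4, state = False, n_items = 2
After iteration 4: val = 1, state = True, n_items = 2
After iteration 5: val = 9, state = False, n_items = 2
After iteration 6: val = 1, state = True, n_items = 2
After iteration 7: val = 9, state = False, n_items = 2
After iteration 8: val = 0, state = True, n_items = 2
After iteration 9: val = 4, state = False, n_items = 3
After iteration 10: val = 2, state = True, n_items = 3
Loop ends.

Final answer: 3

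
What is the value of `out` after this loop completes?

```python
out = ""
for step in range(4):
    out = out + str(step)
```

Let's trace through this code step by step.

Initialize: out = ''
Entering loop: for step in range(4):
After iteration 1: step = 0, out = '0'
After iteration 2: step = 1, out = '01'
After iteration 3: step = 2, out = '012'
After iteration 4: step = 3, out = '0123'
Loop ends.

Final answer: '0123'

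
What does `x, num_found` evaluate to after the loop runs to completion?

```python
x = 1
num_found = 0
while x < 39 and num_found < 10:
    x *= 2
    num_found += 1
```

Let's trace through this code step by step.

Initialize: x = 1
Initialize: num_found = 0
Entering loop: while x < 39 and num_found < 10:
After iteration 1: x = 2, num_found = 1
After iteration 2: x = 4, num_found = 2
After iteration 3: x = 8, num_found = 3
After iteration 4: x = 16, num_found = 4
After iteration 5: x = 32, num_found = 5
After iteration 6: x = 64, num_found = 6
Loop ends.

Final answer: 64, 6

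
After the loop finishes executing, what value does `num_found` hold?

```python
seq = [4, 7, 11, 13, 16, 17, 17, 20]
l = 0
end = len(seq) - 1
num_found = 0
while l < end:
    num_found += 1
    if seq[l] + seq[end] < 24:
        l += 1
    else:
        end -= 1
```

Let's trace through this code step by step.

Initialize: seq = [4, 7, 11, 13, 16, 17, 17, 20]
Initialize: l = 0
Initialize: end = 7
Initialize: num_found = 0
Entering loop: while l < end:
After iteration 1: l = 0, end = 6, num_found = 1
After iteration 2: l = 1, end = 6, num_found = 2
After iteration 3: l = 1, end = 5, num_found = 3
After iteration 4: l = 1, end = 4, num_found = 4
After iteration 5: l = 2, end = 4, num_found = 5
After iteration 6: l = 2, end = 3, num_found = 6
After iteration 7: l = 2, end = 2, num_found = 7
Loop ends.

Final answer: 7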